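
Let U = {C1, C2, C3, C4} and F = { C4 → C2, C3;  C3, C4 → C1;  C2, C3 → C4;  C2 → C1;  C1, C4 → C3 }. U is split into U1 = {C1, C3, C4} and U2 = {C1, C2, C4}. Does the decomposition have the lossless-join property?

Yes

Common attributes: U1 ∩ U2 = {C1, C4}.
Closure of {C1, C4}: C4 → C2, C3 applies, adding C2, C3. So (C1, C4)⁺ = {C1, C2, C3, C4}.
This closure contains every attribute of U1, so U1 ∩ U2 → U1. The join is lossless.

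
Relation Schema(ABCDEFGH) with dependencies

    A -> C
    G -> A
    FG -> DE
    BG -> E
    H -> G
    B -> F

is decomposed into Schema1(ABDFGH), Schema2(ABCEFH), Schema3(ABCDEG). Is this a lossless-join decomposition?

Yes

Chase test. Columns are ABCDEFGH; row i has aⱼ where attribute j ∈ Schemai, else bᵢⱼ.
Initial tableau (one row per fragment):
  row 1: a1 a2 b13 a4 b15 a6 a7 a8
  row 2: a1 a2 a3 b24 a5 a6 b27 a8
  row 3: a1 a2 a3 a4 a5 b36 a7 b38
Rows 1 and 2 agree on A; apply A→C and equate their C entries.
Rows 1 and 3 agree on BG; apply BG→E and equate their E entries.
Rows 1 and 2 agree on H; apply H→G and equate their G entries.
Rows 1 and 3 agree on B; apply B→F and equate their F entries.
Rows 1 and 2 agree on FG; apply FG→DE and equate their DE entries.
Row 1 is now all distinguished symbols — the join is lossless.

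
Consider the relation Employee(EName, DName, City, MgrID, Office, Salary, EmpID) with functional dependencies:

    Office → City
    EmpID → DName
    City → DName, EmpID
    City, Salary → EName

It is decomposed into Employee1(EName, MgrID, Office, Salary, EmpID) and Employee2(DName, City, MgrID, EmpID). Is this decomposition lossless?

Common attributes: Employee1 ∩ Employee2 = {MgrID, EmpID}.
Closure of {MgrID, EmpID}: EmpID → DName applies, adding DName. So (MgrID, EmpID)⁺ = {DName, MgrID, EmpID}.
The closure contains neither all of Employee1 = {EName, MgrID, Office, Salary, EmpID} nor all of Employee2 = {DName, City, MgrID, EmpID}, so the common attributes are not a superkey of either fragment. The join is lossy.

No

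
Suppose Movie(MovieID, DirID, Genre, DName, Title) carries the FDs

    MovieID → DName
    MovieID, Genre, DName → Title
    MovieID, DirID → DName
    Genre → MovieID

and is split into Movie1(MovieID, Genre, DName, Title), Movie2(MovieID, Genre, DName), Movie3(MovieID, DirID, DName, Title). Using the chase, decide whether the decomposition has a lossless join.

No

Chase test. Columns are MovieID, DirID, Genre, DName, Title; row i has aⱼ where attribute j ∈ Moviei, else bᵢⱼ.
Initial tableau (one row per fragment):
  row 1: a1 b12 a3 a4 a5
  row 2: a1 b22 a3 a4 b25
  row 3: a1 a2 b33 a4 a5
Rows 1 and 2 agree on MovieID, Genre, DName; apply MovieID, Genre, DName→Title and equate their Title entries.
No row becomes fully distinguished — the join is lossy.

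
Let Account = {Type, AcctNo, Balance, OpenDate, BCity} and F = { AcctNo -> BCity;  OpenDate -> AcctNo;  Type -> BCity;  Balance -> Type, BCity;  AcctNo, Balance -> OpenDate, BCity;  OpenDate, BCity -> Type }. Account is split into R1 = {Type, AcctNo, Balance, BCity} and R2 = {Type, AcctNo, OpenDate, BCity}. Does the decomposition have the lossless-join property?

Common attributes: R1 ∩ R2 = {Type, AcctNo, BCity}.
No dependency enlarges {Type, AcctNo, BCity}, so (Type, AcctNo, BCity)⁺ = {Type, AcctNo, BCity}.
The closure contains neither all of R1 = {Type, AcctNo, Balance, BCity} nor all of R2 = {Type, AcctNo, OpenDate, BCity}, so the common attributes are not a superkey of either fragment. The join is lossy.

No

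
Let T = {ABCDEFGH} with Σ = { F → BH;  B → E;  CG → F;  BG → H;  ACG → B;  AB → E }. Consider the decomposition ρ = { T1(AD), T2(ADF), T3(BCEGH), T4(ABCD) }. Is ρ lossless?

Chase test. Columns are ABCDEFGH; row i has aⱼ where attribute j ∈ Ti, else bᵢⱼ.
Initial tableau (one row per fragment):
  row 1: a1 b12 b13 a4 b15 b16 b17 b18
  row 2: a1 b22 b23 a4 b25 a6 b27 b28
  row 3: b31 a2 a3 b34 a5 b36 a7 a8
  row 4: a1 a2 a3 a4 b45 b46 b47 b48
Rows 3 and 4 agree on B; apply B→E and equate their E entries.
No row becomes fully distinguished — the join is lossy.

No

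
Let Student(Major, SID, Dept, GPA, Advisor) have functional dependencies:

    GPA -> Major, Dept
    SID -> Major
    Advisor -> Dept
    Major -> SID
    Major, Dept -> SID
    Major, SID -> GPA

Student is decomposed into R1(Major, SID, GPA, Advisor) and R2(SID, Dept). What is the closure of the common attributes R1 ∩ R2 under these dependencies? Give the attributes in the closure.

Major, SID, Dept, GPA

R1 ∩ R2 = {SID}.
SID → Major applies, adding Major
Major, SID → GPA applies, adding GPA
GPA → Major, Dept applies, adding Dept
Closure: {Major, SID, Dept, GPA}.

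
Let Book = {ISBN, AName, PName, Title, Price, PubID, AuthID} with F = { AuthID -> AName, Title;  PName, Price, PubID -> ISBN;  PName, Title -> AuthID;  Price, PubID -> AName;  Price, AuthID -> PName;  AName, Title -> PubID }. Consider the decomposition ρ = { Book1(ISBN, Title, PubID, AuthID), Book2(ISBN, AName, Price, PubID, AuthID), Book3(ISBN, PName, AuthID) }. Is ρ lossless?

No

Chase test. Columns are ISBN, AName, PName, Title, Price, PubID, AuthID; row i has aⱼ where attribute j ∈ Booki, else bᵢⱼ.
Initial tableau (one row per fragment):
  row 1: a1 b12 b13 a4 b15 a6 a7
  row 2: a1 a2 b23 b24 a5 a6 a7
  row 3: a1 b32 a3 b34 b35 b36 a7
Rows 1 and 2 agree on AuthID; apply AuthID→AName, Title and equate their AName, Title entries.
Rows 1 and 3 agree on AuthID; apply AuthID→AName, Title and equate their AName, Title entries.
Rows 1 and 3 agree on AName, Title; apply AName, Title→PubID and equate their PubID entries.
No row becomes fully distinguished — the join is lossy.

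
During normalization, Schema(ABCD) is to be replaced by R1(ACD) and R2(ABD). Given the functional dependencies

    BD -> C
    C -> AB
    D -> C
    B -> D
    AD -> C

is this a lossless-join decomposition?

Yes

Common attributes: R1 ∩ R2 = {AD}.
Closure of {AD}: D → C applies, adding C; C → AB applies, adding B. So (AD)⁺ = {ABCD}.
This closure contains every attribute of R1, so R1 ∩ R2 → R1. The join is lossless.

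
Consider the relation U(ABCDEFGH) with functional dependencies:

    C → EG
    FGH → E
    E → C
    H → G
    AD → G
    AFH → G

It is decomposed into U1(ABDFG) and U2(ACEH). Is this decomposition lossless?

Common attributes: U1 ∩ U2 = {A}.
No dependency enlarges {A}, so (A)⁺ = {A}.
The closure contains neither all of U1 = {ABDFG} nor all of U2 = {ACEH}, so the common attributes are not a superkey of either fragment. The join is lossy.

No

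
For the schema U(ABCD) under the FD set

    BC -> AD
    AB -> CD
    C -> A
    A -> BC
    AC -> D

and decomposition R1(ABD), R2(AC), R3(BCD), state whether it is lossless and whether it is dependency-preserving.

Lossless test (chase): Rows 2 and 3 agree on C; apply C→A and equate their A entries. Rows 1 and 2 agree on A; apply A→BC and equate their BC entries. Rows 1 and 2 agree on AC; apply AC→D and equate their D entries. Row 1 is now all distinguished symbols — the join is lossless.
Dependency preservation: BC → AD; AB → CD; A → BC; AC → D are not contained in any single fragment, but the restricted closure of each left-hand side across the fragments still reaches the right-hand side; the remaining FDs each lie inside some fragment. All dependencies are preserved.

lossless and dependency-preserving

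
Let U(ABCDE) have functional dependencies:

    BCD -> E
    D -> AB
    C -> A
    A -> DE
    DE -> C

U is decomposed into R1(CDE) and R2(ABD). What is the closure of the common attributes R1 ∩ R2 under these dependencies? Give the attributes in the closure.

R1 ∩ R2 = {D}.
D → AB applies, adding AB
A → DE applies, adding E
DE → C applies, adding C
Closure: {ABCDE}.

ABCDE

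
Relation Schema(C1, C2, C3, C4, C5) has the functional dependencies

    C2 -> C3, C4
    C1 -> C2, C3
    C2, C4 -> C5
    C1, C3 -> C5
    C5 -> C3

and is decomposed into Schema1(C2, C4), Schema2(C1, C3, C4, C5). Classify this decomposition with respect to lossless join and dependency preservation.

lossy and not dependency-preserving

Lossless test: (C4)⁺ = {C4}, which is a superkey of neither fragment — lossy.
Dependency preservation: the restricted closure of {C2} across the fragments never reaches {C3, C4}, so C2 → C3, C4 cannot be enforced without a join — not preserved.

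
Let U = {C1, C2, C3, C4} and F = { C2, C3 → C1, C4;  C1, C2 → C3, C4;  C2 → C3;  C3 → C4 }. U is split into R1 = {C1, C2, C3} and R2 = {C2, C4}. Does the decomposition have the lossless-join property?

Common attributes: R1 ∩ R2 = {C2}.
Closure of {C2}: C2 → C3 applies, adding C3; C3 → C4 applies, adding C4; C2, C3 → C1, C4 applies, adding C1. So (C2)⁺ = {C1, C2, C3, C4}.
This closure contains every attribute of R1, so R1 ∩ R2 → R1. The join is lossless.

Yes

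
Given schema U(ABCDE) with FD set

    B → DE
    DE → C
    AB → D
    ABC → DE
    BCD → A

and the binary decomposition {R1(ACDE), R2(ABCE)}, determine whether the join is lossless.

No

Common attributes: R1 ∩ R2 = {ACE}.
No dependency enlarges {ACE}, so (ACE)⁺ = {ACE}.
The closure contains neither all of R1 = {ACDE} nor all of R2 = {ABCE}, so the common attributes are not a superkey of either fragment. The join is lossy.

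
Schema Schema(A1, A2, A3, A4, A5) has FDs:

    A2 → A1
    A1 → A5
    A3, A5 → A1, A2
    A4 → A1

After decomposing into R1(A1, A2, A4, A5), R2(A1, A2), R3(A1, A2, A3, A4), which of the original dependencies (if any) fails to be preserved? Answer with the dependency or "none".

A3, A5 → A1, A2

Check A3, A5 → A1, A2: no single fragment contains all of {A1, A2, A3, A5}, and the restricted closure of {A3, A5} across the fragments never reaches {A1, A2}.
A2 → A1 is preserved.
A1 → A5 is preserved.
A4 → A1 is preserved.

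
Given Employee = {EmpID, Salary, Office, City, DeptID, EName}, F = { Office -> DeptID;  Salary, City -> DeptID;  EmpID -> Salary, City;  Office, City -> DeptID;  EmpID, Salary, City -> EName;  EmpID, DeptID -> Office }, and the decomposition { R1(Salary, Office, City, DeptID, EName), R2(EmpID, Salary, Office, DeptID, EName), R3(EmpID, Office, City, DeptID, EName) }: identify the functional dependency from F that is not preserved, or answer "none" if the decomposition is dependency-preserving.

none

Office → DeptID lies within R1.
Salary, City → DeptID lies within R1.
EmpID → Salary, City: restricted closure across fragments reaches Salary, City.
Office, City → DeptID lies within R1.
EmpID, Salary, City → EName: restricted closure across fragments reaches EName.
EmpID, DeptID → Office lies within R2.
Every dependency is enforceable on the fragments, so the decomposition is dependency-preserving.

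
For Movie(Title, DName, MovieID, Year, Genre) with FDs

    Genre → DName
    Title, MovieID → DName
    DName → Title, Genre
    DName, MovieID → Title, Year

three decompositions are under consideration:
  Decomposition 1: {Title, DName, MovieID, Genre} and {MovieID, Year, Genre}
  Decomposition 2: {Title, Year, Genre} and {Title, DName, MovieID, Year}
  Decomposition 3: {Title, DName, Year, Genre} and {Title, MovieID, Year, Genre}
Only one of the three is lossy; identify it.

Decomposition 2

Decomposition 1: common = {MovieID, Genre}, closure = {Title, DName, MovieID, Year, Genre} → lossless.
Decomposition 2: common = {Title, Year}, closure = {Title, Year} → lossy.
Decomposition 3: common = {Title, Year, Genre}, closure = {Title, DName, Year, Genre} → lossless.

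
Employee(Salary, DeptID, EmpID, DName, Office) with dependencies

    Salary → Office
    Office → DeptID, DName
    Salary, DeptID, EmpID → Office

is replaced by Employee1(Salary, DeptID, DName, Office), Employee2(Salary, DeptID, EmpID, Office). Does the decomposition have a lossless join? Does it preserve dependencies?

Lossless test: (Salary, DeptID, Office)⁺ = {Salary, DeptID, DName, Office}, which contains all of one fragment — lossless.
Dependency preservation: every FD's attributes lie within a single fragment, so each can be enforced locally — preserved.

lossless and dependency-preserving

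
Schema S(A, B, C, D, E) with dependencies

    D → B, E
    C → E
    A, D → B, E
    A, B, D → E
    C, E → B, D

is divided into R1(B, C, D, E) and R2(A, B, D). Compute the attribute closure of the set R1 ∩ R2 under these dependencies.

R1 ∩ R2 = {B, D}.
D → B, E applies, adding E
Closure: {B, D, E}.

B, D, E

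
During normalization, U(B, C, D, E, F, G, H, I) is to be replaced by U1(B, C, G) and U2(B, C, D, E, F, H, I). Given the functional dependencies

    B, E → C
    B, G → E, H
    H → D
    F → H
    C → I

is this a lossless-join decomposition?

Common attributes: U1 ∩ U2 = {B, C}.
Closure of {B, C}: C → I applies, adding I. So (B, C)⁺ = {B, C, I}.
The closure contains neither all of U1 = {B, C, G} nor all of U2 = {B, C, D, E, F, H, I}, so the common attributes are not a superkey of either fragment. The join is lossy.

No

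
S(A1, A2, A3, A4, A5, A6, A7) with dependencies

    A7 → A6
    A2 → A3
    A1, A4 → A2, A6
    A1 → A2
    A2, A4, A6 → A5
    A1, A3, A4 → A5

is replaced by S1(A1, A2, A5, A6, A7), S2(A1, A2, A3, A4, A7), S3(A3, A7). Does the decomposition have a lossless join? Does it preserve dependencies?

Lossless test (chase): Rows 1 and 2 agree on A7; apply A7→A6 and equate their A6 entries. Rows 1 and 3 agree on A7; apply A7→A6 and equate their A6 entries. Rows 1 and 2 agree on A2; apply A2→A3 and equate their A3 entries. No row becomes fully distinguished — the join is lossy.
Dependency preservation: the restricted closure of {A1, A4} across the fragments never reaches {A2, A6}, so A1, A4 → A2, A6 cannot be enforced without a join — not preserved.

lossy and not dependency-preserving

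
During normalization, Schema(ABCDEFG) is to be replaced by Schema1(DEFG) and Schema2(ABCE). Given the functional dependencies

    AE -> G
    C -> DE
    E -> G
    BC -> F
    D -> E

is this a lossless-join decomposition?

Common attributes: Schema1 ∩ Schema2 = {E}.
Closure of {E}: E → G applies, adding G. So (E)⁺ = {EG}.
The closure contains neither all of Schema1 = {DEFG} nor all of Schema2 = {ABCE}, so the common attributes are not a superkey of either fragment. The join is lossy.

No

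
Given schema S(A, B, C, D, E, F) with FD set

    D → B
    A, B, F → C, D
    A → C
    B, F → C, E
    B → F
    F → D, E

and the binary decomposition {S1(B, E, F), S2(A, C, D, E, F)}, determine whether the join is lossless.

Common attributes: S1 ∩ S2 = {E, F}.
Closure of {E, F}: F → D, E applies, adding D; D → B applies, adding B; B, F → C, E applies, adding C. So (E, F)⁺ = {B, C, D, E, F}.
This closure contains every attribute of S1, so S1 ∩ S2 → S1. The join is lossless.

Yes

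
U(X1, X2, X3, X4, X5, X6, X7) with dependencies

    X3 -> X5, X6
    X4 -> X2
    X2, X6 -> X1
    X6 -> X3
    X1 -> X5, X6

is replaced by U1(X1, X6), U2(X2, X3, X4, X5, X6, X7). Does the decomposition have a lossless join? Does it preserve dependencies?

Lossless test: (X6)⁺ = {X3, X5, X6}, which is a superkey of neither fragment — lossy.
Dependency preservation: the restricted closure of {X2, X6} across the fragments never reaches {X1}, so X2, X6 → X1 cannot be enforced without a join — not preserved.

lossy and not dependency-preserving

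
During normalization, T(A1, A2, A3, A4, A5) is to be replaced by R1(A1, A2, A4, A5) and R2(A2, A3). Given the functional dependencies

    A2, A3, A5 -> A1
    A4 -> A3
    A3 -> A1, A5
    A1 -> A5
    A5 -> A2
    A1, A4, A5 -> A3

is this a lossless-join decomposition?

No

Common attributes: R1 ∩ R2 = {A2}.
No dependency enlarges {A2}, so (A2)⁺ = {A2}.
The closure contains neither all of R1 = {A1, A2, A4, A5} nor all of R2 = {A2, A3}, so the common attributes are not a superkey of either fragment. The join is lossy.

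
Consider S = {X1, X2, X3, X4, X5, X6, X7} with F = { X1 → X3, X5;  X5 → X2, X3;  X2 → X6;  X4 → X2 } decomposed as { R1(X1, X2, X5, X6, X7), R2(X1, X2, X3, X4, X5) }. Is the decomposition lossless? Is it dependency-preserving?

Lossless test: (X1, X2, X5)⁺ = {X1, X2, X3, X5, X6}, which is a superkey of neither fragment — lossy.
Dependency preservation: every FD's attributes lie within a single fragment, so each can be enforced locally — preserved.

lossy but dependency-preserving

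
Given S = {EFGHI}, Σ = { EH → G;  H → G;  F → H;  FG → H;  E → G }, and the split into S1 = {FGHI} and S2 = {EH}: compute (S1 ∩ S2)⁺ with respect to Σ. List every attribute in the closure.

GH

S1 ∩ S2 = {H}.
H → G applies, adding G
Closure: {GH}.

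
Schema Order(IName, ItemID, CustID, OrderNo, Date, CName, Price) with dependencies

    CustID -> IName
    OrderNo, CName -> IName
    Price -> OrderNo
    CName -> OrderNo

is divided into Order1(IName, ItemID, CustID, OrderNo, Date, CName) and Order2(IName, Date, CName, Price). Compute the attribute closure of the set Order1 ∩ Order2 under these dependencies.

IName, OrderNo, Date, CName

Order1 ∩ Order2 = {IName, Date, CName}.
CName → OrderNo applies, adding OrderNo
Closure: {IName, OrderNo, Date, CName}.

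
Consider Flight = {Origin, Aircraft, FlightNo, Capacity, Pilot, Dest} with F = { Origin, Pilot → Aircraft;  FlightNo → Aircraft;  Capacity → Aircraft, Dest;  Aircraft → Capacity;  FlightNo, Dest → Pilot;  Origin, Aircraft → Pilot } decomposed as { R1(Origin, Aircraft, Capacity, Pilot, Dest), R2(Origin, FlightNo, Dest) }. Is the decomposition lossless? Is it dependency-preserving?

lossy and not dependency-preserving

Lossless test: (Origin, Dest)⁺ = {Origin, Dest}, which is a superkey of neither fragment — lossy.
Dependency preservation: the restricted closure of {FlightNo} across the fragments never reaches {Aircraft}, so FlightNo → Aircraft cannot be enforced without a join — not preserved.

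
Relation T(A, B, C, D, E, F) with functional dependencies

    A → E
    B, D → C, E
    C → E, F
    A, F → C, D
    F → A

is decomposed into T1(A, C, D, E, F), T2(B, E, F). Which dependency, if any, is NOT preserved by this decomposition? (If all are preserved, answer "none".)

Check B, D → C, E: no single fragment contains all of {B, C, D, E}, and the restricted closure of {B, D} across the fragments never reaches {C, E}.
A → E is preserved.
C → E, F is preserved.
A, F → C, D is preserved.
F → A is preserved.

B, D → C, E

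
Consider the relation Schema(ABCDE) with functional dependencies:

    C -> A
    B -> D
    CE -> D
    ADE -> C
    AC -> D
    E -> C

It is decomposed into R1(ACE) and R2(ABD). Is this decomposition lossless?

Common attributes: R1 ∩ R2 = {A}.
No dependency enlarges {A}, so (A)⁺ = {A}.
The closure contains neither all of R1 = {ACE} nor all of R2 = {ABD}, so the common attributes are not a superkey of either fragment. The join is lossy.

No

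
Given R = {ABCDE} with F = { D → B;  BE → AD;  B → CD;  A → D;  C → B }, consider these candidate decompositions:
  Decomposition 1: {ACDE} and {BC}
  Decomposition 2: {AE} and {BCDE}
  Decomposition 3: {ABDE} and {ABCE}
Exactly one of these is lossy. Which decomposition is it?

Decomposition 2

Decomposition 1: common = {C}, closure = {BCD} → lossless.
Decomposition 2: common = {E}, closure = {E} → lossy.
Decomposition 3: common = {ABE}, closure = {ABCDE} → lossless.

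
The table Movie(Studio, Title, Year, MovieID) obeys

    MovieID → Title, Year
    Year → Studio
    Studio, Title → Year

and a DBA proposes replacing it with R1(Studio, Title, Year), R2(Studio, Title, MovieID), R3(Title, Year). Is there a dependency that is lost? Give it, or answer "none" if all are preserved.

MovieID → Title, Year: restricted closure across fragments reaches Title, Year.
Year → Studio lies within R1.
Studio, Title → Year lies within R1.
Every dependency is enforceable on the fragments, so the decomposition is dependency-preserving.

none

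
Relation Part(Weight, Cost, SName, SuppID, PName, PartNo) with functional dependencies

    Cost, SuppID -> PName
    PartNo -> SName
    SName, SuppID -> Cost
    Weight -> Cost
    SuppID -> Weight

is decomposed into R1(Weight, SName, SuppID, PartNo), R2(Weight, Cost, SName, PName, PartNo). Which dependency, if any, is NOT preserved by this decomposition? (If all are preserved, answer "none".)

Check Cost, SuppID → PName: no single fragment contains all of {Cost, SuppID, PName}, and the restricted closure of {Cost, SuppID} across the fragments never reaches {PName}.
PartNo → SName is preserved.
SName, SuppID → Cost is preserved.
Weight → Cost is preserved.
SuppID → Weight is preserved.

Cost, SuppID -> PName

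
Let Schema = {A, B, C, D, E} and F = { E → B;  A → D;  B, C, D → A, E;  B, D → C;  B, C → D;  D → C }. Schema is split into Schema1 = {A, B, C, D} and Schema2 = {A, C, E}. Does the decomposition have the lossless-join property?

No

Common attributes: Schema1 ∩ Schema2 = {A, C}.
Closure of {A, C}: A → D applies, adding D. So (A, C)⁺ = {A, C, D}.
The closure contains neither all of Schema1 = {A, B, C, D} nor all of Schema2 = {A, C, E}, so the common attributes are not a superkey of either fragment. The join is lossy.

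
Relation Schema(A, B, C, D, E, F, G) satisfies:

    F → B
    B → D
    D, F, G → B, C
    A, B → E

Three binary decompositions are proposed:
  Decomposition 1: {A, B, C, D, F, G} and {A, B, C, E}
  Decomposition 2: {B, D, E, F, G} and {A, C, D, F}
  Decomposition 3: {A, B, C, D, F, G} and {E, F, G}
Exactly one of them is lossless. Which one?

Decomposition 1

Decomposition 1: common = {A, B, C}, closure = {A, B, C, D, E} → lossless.
Decomposition 2: common = {D, F}, closure = {B, D, F} → lossy.
Decomposition 3: common = {F, G}, closure = {B, C, D, F, G} → lossy.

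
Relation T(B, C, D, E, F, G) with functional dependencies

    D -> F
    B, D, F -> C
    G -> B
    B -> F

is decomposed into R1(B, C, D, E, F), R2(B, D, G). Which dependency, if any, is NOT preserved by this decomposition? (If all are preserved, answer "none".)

D → F lies within R1.
B, D, F → C lies within R1.
G → B lies within R2.
B → F lies within R1.
Every dependency is enforceable on the fragments, so the decomposition is dependency-preserving.

none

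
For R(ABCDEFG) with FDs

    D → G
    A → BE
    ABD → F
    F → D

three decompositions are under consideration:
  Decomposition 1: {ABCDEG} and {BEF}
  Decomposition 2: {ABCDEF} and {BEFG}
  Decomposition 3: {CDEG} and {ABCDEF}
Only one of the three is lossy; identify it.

Decomposition 1: common = {BE}, closure = {BE} → lossy.
Decomposition 2: common = {BEF}, closure = {BDEFG} → lossless.
Decomposition 3: common = {CDE}, closure = {CDEG} → lossless.

Decomposition 1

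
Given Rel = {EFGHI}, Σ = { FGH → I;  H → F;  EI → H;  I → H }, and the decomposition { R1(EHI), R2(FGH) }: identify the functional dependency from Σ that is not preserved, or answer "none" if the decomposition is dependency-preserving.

Check FGH → I: no single fragment contains all of {FGHI}, and the restricted closure of {FGH} across the fragments never reaches {I}.
H → F is preserved.
EI → H is preserved.
I → H is preserved.

FGH → I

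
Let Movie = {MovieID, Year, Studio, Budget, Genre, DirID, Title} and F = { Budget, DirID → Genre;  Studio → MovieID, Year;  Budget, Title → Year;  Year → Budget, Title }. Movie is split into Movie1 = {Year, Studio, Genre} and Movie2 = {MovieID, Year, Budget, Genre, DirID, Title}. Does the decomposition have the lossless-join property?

No

Common attributes: Movie1 ∩ Movie2 = {Year, Genre}.
Closure of {Year, Genre}: Year → Budget, Title applies, adding Budget, Title. So (Year, Genre)⁺ = {Year, Budget, Genre, Title}.
The closure contains neither all of Movie1 = {Year, Studio, Genre} nor all of Movie2 = {MovieID, Year, Budget, Genre, DirID, Title}, so the common attributes are not a superkey of either fragment. The join is lossy.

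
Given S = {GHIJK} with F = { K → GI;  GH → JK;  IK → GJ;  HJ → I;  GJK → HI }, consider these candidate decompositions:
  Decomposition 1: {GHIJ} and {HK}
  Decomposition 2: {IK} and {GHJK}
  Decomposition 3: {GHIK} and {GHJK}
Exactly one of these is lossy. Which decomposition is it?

Decomposition 1

Decomposition 1: common = {H}, closure = {H} → lossy.
Decomposition 2: common = {K}, closure = {GHIJK} → lossless.
Decomposition 3: common = {GHK}, closure = {GHIJK} → lossless.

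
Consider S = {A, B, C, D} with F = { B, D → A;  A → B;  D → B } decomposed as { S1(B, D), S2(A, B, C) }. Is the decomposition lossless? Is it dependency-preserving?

Lossless test: (B)⁺ = {B}, which is a superkey of neither fragment — lossy.
Dependency preservation: the restricted closure of {B, D} across the fragments never reaches {A}, so B, D → A cannot be enforced without a join — not preserved.

lossy and not dependency-preserving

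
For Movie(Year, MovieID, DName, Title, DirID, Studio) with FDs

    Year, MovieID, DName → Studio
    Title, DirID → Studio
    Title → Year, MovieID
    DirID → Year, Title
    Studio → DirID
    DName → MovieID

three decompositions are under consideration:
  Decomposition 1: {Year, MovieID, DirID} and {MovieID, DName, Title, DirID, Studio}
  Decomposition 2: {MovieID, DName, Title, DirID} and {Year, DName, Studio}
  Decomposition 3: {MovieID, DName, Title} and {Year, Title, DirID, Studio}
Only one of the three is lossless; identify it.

Decomposition 1: common = {MovieID, DirID}, closure = {Year, MovieID, Title, DirID, Studio} → lossless.
Decomposition 2: common = {DName}, closure = {MovieID, DName} → lossy.
Decomposition 3: common = {Title}, closure = {Year, MovieID, Title} → lossy.

Decomposition 1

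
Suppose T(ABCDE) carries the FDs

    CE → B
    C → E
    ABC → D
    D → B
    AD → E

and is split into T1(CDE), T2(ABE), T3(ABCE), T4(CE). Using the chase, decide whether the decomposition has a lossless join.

Chase test. Columns are ABCDE; row i has aⱼ where attribute j ∈ Ti, else bᵢⱼ.
Initial tableau (one row per fragment):
  row 1: b11 b12 a3 a4 a5
  row 2: a1 a2 b23 b24 a5
  row 3: a1 a2 a3 b34 a5
  row 4: b41 b42 a3 b44 a5
Rows 1 and 3 agree on CE; apply CE→B and equate their B entries.
Rows 1 and 4 agree on CE; apply CE→B and equate their B entries.
No row becomes fully distinguished — the join is lossy.

No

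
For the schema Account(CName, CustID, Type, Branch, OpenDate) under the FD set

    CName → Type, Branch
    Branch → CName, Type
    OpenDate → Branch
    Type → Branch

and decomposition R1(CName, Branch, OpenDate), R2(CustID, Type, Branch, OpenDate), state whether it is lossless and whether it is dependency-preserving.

Lossless test: (Branch, OpenDate)⁺ = {CName, Type, Branch, OpenDate}, which contains all of one fragment — lossless.
Dependency preservation: CName → Type, Branch; Branch → CName, Type are not contained in any single fragment, but the restricted closure of each left-hand side across the fragments still reaches the right-hand side; the remaining FDs each lie inside some fragment. All dependencies are preserved.

lossless and dependency-preserving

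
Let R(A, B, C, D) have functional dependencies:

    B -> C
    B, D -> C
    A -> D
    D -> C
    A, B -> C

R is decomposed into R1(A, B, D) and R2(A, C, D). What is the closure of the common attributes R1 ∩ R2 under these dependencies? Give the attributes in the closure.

R1 ∩ R2 = {A, D}.
D → C applies, adding C
Closure: {A, C, D}.

A, C, D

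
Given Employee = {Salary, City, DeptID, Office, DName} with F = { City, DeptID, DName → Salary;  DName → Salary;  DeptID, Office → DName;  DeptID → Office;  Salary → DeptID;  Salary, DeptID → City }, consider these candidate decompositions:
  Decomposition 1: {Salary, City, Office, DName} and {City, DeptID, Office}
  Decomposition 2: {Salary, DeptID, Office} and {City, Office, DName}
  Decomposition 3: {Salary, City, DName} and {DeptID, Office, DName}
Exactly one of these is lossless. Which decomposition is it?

Decomposition 1: common = {City, Office}, closure = {City, Office} → lossy.
Decomposition 2: common = {Office}, closure = {Office} → lossy.
Decomposition 3: common = {DName}, closure = {Salary, City, DeptID, Office, DName} → lossless.

Decomposition 3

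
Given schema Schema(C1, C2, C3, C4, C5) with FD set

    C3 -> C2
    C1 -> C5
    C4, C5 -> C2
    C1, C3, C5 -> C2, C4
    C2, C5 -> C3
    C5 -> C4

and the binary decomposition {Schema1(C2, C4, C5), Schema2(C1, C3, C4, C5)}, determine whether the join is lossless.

Common attributes: Schema1 ∩ Schema2 = {C4, C5}.
Closure of {C4, C5}: C4, C5 → C2 applies, adding C2; C2, C5 → C3 applies, adding C3. So (C4, C5)⁺ = {C2, C3, C4, C5}.
This closure contains every attribute of Schema1, so Schema1 ∩ Schema2 → Schema1. The join is lossless.

Yes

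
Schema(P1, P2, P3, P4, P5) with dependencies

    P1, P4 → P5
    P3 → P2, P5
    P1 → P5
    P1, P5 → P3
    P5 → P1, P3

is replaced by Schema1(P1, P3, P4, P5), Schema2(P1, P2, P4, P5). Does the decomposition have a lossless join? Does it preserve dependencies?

Lossless test: (P1, P4, P5)⁺ = {P1, P2, P3, P4, P5}, which contains all of one fragment — lossless.
Dependency preservation: P3 → P2, P5 is not contained in any single fragment, but the restricted closure of its left-hand side across the fragments still reaches the right-hand side; the remaining FDs each lie inside some fragment. All dependencies are preserved.

lossless and dependency-preserving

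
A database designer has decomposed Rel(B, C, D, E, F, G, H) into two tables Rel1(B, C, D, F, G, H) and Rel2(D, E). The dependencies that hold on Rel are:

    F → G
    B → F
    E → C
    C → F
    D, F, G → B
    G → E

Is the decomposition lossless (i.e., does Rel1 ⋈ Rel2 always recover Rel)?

No

Common attributes: Rel1 ∩ Rel2 = {D}.
No dependency enlarges {D}, so (D)⁺ = {D}.
The closure contains neither all of Rel1 = {B, C, D, F, G, H} nor all of Rel2 = {D, E}, so the common attributes are not a superkey of either fragment. The join is lossy.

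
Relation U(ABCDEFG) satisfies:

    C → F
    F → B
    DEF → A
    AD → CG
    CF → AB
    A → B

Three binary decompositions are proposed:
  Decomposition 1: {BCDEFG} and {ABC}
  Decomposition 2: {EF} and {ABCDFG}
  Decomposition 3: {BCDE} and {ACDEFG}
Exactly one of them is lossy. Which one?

Decomposition 1: common = {BC}, closure = {ABCF} → lossless.
Decomposition 2: common = {F}, closure = {BF} → lossy.
Decomposition 3: common = {CDE}, closure = {ABCDEFG} → lossless.

Decomposition 2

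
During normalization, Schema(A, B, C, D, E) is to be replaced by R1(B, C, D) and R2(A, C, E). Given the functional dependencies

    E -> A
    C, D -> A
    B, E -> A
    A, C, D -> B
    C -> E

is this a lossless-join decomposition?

Yes

Common attributes: R1 ∩ R2 = {C}.
Closure of {C}: C → E applies, adding E; E → A applies, adding A. So (C)⁺ = {A, C, E}.
This closure contains every attribute of R2, so R1 ∩ R2 → R2. The join is lossless.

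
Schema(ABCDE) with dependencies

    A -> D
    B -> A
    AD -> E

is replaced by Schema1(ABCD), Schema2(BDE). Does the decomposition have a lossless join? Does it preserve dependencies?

lossless but not dependency-preserving

Lossless test: (BD)⁺ = {ABDE}, which contains all of one fragment — lossless.
Dependency preservation: the restricted closure of {AD} across the fragments never reaches {E}, so AD → E cannot be enforced without a join — not preserved.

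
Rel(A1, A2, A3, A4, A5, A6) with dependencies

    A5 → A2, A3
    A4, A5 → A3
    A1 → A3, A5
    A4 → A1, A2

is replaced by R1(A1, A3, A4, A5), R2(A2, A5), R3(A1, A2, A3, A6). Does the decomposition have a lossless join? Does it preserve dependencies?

lossy but dependency-preserving

Lossless test (chase): Rows 1 and 2 agree on A5; apply A5→A2, A3 and equate their A2, A3 entries. Rows 1 and 3 agree on A1; apply A1→A3, A5 and equate their A3, A5 entries. No row becomes fully distinguished — the join is lossy.
Dependency preservation: A5 → A2, A3; A4 → A1, A2 are not contained in any single fragment, but the restricted closure of each left-hand side across the fragments still reaches the right-hand side; the remaining FDs each lie inside some fragment. All dependencies are preserved.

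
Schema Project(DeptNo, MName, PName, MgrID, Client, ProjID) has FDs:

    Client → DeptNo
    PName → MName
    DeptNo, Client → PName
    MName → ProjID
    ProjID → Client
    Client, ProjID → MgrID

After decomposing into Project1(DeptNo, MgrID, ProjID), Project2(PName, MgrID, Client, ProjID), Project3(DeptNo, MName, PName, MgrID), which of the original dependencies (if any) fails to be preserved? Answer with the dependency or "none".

Client → DeptNo: restricted closure across fragments reaches DeptNo.
PName → MName lies within Project3.
DeptNo, Client → PName: restricted closure across fragments reaches PName.
MName → ProjID: restricted closure across fragments reaches ProjID.
ProjID → Client lies within Project2.
Client, ProjID → MgrID lies within Project2.
Every dependency is enforceable on the fragments, so the decomposition is dependency-preserving.

none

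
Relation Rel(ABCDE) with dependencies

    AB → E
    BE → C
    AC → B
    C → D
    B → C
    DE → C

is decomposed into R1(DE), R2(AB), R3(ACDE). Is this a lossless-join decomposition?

Chase test. Columns are ABCDE; row i has aⱼ where attribute j ∈ Ri, else bᵢⱼ.
Initial tableau (one row per fragment):
  row 1: b11 b12 b13 a4 a5
  row 2: a1 a2 b23 b24 b25
  row 3: a1 b32 a3 a4 a5
Rows 1 and 3 agree on DE; apply DE→C and equate their C entries.
No row becomes fully distinguished — the join is lossy.

No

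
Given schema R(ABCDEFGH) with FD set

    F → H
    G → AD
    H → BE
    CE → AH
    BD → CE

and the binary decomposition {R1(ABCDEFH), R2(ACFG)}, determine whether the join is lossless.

Common attributes: R1 ∩ R2 = {ACF}.
Closure of {ACF}: F → H applies, adding H; H → BE applies, adding BE. So (ACF)⁺ = {ABCEFH}.
The closure contains neither all of R1 = {ABCDEFH} nor all of R2 = {ACFG}, so the common attributes are not a superkey of either fragment. The join is lossy.

No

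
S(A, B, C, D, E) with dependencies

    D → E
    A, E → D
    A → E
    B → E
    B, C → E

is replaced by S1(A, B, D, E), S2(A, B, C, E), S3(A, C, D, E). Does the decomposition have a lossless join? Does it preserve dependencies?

lossless and dependency-preserving

Lossless test (chase): Rows 1 and 2 agree on A, E; apply A, E→D and equate their D entries. Row 2 is now all distinguished symbols — the join is lossless.
Dependency preservation: every FD's attributes lie within a single fragment, so each can be enforced locally — preserved.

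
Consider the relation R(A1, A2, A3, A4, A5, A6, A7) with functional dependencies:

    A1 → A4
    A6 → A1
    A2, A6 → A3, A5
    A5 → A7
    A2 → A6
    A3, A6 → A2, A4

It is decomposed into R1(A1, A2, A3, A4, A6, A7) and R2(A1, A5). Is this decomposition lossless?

No

Common attributes: R1 ∩ R2 = {A1}.
Closure of {A1}: A1 → A4 applies, adding A4. So (A1)⁺ = {A1, A4}.
The closure contains neither all of R1 = {A1, A2, A3, A4, A6, A7} nor all of R2 = {A1, A5}, so the common attributes are not a superkey of either fragment. The join is lossy.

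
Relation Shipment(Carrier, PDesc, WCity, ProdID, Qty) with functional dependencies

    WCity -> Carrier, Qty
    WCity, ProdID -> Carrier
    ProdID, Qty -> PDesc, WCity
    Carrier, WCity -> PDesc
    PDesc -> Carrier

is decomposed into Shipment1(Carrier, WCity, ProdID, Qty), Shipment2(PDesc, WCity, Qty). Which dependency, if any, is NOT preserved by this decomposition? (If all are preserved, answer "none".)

PDesc -> Carrier

Check PDesc → Carrier: no single fragment contains all of {Carrier, PDesc}, and the restricted closure of {PDesc} across the fragments never reaches {Carrier}.
WCity → Carrier, Qty is preserved.
WCity, ProdID → Carrier is preserved.
ProdID, Qty → PDesc, WCity is preserved.
Carrier, WCity → PDesc is preserved.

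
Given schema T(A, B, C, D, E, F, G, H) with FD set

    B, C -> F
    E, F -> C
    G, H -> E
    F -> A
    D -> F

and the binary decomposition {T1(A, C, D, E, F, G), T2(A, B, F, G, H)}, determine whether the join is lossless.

Common attributes: T1 ∩ T2 = {A, F, G}.
No dependency enlarges {A, F, G}, so (A, F, G)⁺ = {A, F, G}.
The closure contains neither all of T1 = {A, C, D, E, F, G} nor all of T2 = {A, B, F, G, H}, so the common attributes are not a superkey of either fragment. The join is lossy.

No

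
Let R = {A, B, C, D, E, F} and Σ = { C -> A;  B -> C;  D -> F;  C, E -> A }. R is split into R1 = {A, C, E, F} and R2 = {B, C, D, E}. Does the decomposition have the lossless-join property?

No

Common attributes: R1 ∩ R2 = {C, E}.
Closure of {C, E}: C → A applies, adding A. So (C, E)⁺ = {A, C, E}.
The closure contains neither all of R1 = {A, C, E, F} nor all of R2 = {B, C, D, E}, so the common attributes are not a superkey of either fragment. The join is lossy.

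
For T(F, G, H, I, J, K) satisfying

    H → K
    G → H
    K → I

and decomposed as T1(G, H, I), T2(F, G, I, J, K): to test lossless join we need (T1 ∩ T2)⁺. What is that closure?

G, H, I, K

T1 ∩ T2 = {G, I}.
G → H applies, adding H
H → K applies, adding K
Closure: {G, H, I, K}.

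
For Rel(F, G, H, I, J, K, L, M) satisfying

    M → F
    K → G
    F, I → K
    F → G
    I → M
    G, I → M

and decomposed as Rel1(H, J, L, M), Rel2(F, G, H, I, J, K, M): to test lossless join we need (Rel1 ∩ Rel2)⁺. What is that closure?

Rel1 ∩ Rel2 = {H, J, M}.
M → F applies, adding F
F → G applies, adding G
Closure: {F, G, H, J, M}.

F, G, H, J, M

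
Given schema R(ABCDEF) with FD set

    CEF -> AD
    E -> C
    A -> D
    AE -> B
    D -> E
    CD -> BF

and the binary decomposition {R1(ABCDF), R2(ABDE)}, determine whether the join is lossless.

Yes

Common attributes: R1 ∩ R2 = {ABD}.
Closure of {ABD}: D → E applies, adding E; E → C applies, adding C; CD → BF applies, adding F. So (ABD)⁺ = {ABCDEF}.
This closure contains every attribute of R1, so R1 ∩ R2 → R1. The join is lossless.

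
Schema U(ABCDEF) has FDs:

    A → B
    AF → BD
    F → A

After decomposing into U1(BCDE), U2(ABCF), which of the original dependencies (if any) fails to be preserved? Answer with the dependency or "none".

AF → BD

Check AF → BD: no single fragment contains all of {ABDF}, and the restricted closure of {AF} across the fragments never reaches {BD}.
A → B is preserved.
F → A is preserved.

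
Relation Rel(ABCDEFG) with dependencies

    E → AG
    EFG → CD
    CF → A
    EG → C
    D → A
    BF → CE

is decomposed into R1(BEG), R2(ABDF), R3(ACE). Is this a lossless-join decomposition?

Chase test. Columns are ABCDEFG; row i has aⱼ where attribute j ∈ Ri, else bᵢⱼ.
Initial tableau (one row per fragment):
  row 1: b11 a2 b13 b14 a5 b16 a7
  row 2: a1 a2 b23 a4 b25 a6 b27
  row 3: a1 b32 a3 b34 a5 b36 b37
Rows 1 and 3 agree on E; apply E→AG and equate their AG entries.
Rows 1 and 3 agree on EG; apply EG→C and equate their C entries.
No row becomes fully distinguished — the join is lossy.

No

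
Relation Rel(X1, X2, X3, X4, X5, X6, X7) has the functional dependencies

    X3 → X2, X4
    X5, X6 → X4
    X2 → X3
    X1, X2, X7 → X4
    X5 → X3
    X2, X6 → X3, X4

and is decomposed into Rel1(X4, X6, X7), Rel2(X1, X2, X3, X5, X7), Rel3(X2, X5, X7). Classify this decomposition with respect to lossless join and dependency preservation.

Lossless test (chase): Rows 2 and 3 agree on X2; apply X2→X3 and equate their X3 entries. Rows 2 and 3 agree on X3; apply X3→X2, X4 and equate their X2, X4 entries. No row becomes fully distinguished — the join is lossy.
Dependency preservation: the restricted closure of {X3} across the fragments never reaches {X2, X4}, so X3 → X2, X4 cannot be enforced without a join — not preserved.

lossy and not dependency-preserving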